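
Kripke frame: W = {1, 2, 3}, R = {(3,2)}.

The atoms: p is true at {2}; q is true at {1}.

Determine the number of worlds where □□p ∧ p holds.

1: □□p is T, p is F. ✗
2: □□p is T, p is T. ✓
3: □□p is T, p is F. ✗
Satisfying worlds: {2}.

1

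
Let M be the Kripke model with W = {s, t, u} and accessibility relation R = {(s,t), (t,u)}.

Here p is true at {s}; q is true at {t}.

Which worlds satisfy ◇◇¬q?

{s}

s: successors {t}; ◇¬q there: t:T. ✓
t: successors {u}; ◇¬q there: u:F. ✗
u: no successors, so ◇◇¬q fails. ✗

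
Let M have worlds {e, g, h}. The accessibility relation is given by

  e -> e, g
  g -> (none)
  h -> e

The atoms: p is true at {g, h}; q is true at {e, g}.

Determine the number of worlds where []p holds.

1

e: successors {e, g}; p there: e:F, g:T. ✗
g: no successors, so []p holds vacuously. ✓
h: successors {e}; p there: e:F. ✗
Satisfying worlds: {g}.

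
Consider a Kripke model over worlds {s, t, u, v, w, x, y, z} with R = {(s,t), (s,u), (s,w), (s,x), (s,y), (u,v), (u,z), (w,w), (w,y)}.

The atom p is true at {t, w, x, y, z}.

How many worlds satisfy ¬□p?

s: □p is F. ✓
t: □p is T. ✗
u: □p is F. ✓
v: □p is T. ✗
w: □p is T. ✗
x: □p is T. ✗
y: □p is T. ✗
z: □p is T. ✗
Satisfying worlds: {s, u}.

2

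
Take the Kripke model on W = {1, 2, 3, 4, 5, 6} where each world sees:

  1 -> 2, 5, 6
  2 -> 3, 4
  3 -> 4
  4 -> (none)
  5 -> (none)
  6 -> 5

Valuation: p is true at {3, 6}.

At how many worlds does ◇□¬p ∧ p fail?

1: ◇□¬p is T, p is F. ✗
2: ◇□¬p is T, p is F. ✗
3: ◇□¬p is T, p is T. ✓
4: ◇□¬p is F, p is F. ✗
5: ◇□¬p is F, p is F. ✗
6: ◇□¬p is T, p is T. ✓
Satisfying worlds: {3, 6}.
So ◇□¬p ∧ p fails at the other 4 worlds.

4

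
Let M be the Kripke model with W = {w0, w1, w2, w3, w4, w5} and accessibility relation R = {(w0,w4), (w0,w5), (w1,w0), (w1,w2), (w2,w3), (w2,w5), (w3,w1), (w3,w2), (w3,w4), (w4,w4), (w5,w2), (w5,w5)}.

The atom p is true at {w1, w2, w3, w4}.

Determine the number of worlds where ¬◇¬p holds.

w0: ◇¬p is T. ✗
w1: ◇¬p is T. ✗
w2: ◇¬p is T. ✗
w3: ◇¬p is F. ✓
w4: ◇¬p is F. ✓
w5: ◇¬p is T. ✗
Satisfying worlds: {w3, w4}.

2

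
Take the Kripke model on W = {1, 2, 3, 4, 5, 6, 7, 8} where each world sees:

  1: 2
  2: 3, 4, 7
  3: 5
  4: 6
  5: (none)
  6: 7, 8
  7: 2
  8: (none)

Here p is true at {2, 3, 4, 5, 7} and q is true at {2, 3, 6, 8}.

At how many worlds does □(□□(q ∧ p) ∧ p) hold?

1: successors {2}; □□(q ∧ p) ∧ p there: 2:F. ✗
2: successors {3, 4, 7}; □□(q ∧ p) ∧ p there: 3:T, 4:F, 7:F. ✗
3: successors {5}; □□(q ∧ p) ∧ p there: 5:T. ✓
4: successors {6}; □□(q ∧ p) ∧ p there: 6:F. ✗
5: no successors, so □(□□(q ∧ p) ∧ p) holds vacuously. ✓
6: successors {7, 8}; □□(q ∧ p) ∧ p there: 7:F, 8:F. ✗
7: successors {2}; □□(q ∧ p) ∧ p there: 2:F. ✗
8: no successors, so □(□□(q ∧ p) ∧ p) holds vacuously. ✓
Satisfying worlds: {3, 5, 8}.

3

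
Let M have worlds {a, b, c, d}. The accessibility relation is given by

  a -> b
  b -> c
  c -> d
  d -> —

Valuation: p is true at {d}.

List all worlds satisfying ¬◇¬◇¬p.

a: ◇¬◇¬p is F. ✓
b: ◇¬◇¬p is T. ✗
c: ◇¬◇¬p is T. ✗
d: ◇¬◇¬p is F. ✓

{a, d}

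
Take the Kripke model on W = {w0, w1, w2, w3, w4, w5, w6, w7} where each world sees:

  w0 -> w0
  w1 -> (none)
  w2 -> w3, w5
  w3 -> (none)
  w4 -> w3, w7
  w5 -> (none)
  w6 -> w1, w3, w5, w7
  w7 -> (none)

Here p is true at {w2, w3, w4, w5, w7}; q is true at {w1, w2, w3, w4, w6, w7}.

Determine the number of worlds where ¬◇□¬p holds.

4

w0: ◇□¬p is T. ✗
w1: ◇□¬p is F. ✓
w2: ◇□¬p is T. ✗
w3: ◇□¬p is F. ✓
w4: ◇□¬p is T. ✗
w5: ◇□¬p is F. ✓
w6: ◇□¬p is T. ✗
w7: ◇□¬p is F. ✓
Satisfying worlds: {w1, w3, w5, w7}.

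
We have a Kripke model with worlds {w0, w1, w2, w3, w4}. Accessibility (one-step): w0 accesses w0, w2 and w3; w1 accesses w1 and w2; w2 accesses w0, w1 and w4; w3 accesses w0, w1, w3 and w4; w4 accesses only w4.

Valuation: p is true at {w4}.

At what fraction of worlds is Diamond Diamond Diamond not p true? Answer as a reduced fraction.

w0: successors {w0, w2, w3}; Diamond Diamond not p there: w0:T, w2:T, w3:T. ✓
w1: successors {w1, w2}; Diamond Diamond not p there: w1:T, w2:T. ✓
w2: successors {w0, w1, w4}; Diamond Diamond not p there: w0:T, w1:T, w4:F. ✓
w3: successors {w0, w1, w3, w4}; Diamond Diamond not p there: w0:T, w1:T, w3:T, w4:F. ✓
w4: successors {w4}; Diamond Diamond not p there: w4:F. ✗
That's 4 of 5 worlds, so 4/5.

4/5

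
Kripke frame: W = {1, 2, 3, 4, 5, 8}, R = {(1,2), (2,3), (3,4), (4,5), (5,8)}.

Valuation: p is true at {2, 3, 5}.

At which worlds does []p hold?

{1, 2, 4, 8}

1: successors {2}; p there: 2:T. ✓
2: successors {3}; p there: 3:T. ✓
3: successors {4}; p there: 4:F. ✗
4: successors {5}; p there: 5:T. ✓
5: successors {8}; p there: 8:F. ✗
8: no successors, so []p holds vacuously. ✓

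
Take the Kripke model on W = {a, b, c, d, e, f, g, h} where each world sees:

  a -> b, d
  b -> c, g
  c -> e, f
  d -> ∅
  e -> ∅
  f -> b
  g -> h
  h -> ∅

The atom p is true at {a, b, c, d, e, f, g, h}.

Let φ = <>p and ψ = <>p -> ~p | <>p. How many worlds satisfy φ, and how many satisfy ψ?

5 and 8

For <>p:
a: successors {b, d}; p there: b:T, d:T. ✓
b: successors {c, g}; p there: c:T, g:T. ✓
c: successors {e, f}; p there: e:T, f:T. ✓
d: no successors, so <>p fails. ✗
e: no successors, so <>p fails. ✗
f: successors {b}; p there: b:T. ✓
g: successors {h}; p there: h:T. ✓
h: no successors, so <>p fails. ✗
— 5 worlds.
For <>p -> ~p | <>p:
a: <>p is T, ~p | <>p is T. ✓
b: <>p is T, ~p | <>p is T. ✓
c: <>p is T, ~p | <>p is T. ✓
d: <>p is F, ~p | <>p is F. ✓
e: <>p is F, ~p | <>p is F. ✓
f: <>p is T, ~p | <>p is T. ✓
g: <>p is T, ~p | <>p is T. ✓
h: <>p is F, ~p | <>p is F. ✓
— 8 worlds.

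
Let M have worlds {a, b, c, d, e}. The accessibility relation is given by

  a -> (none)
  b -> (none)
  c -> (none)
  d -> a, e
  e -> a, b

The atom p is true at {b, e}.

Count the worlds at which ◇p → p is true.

4

a: ◇p is F, p is F. ✓
b: ◇p is F, p is T. ✓
c: ◇p is F, p is F. ✓
d: ◇p is T, p is F. ✗
e: ◇p is T, p is T. ✓
Satisfying worlds: {a, b, c, e}.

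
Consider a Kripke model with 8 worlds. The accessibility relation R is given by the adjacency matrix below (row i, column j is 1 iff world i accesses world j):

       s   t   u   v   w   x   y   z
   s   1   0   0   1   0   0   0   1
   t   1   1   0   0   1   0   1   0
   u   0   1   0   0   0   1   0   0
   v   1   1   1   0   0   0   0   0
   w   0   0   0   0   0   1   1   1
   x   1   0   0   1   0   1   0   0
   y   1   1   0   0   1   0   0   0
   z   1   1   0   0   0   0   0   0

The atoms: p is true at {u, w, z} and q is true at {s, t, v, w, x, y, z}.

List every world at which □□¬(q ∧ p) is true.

∅

s: successors {s, v, z}; □¬(q ∧ p) there: s:F, v:T, z:T. ✗
t: successors {s, t, w, y}; □¬(q ∧ p) there: s:F, t:F, w:F, y:F. ✗
u: successors {t, x}; □¬(q ∧ p) there: t:F, x:T. ✗
v: successors {s, t, u}; □¬(q ∧ p) there: s:F, t:F, u:T. ✗
w: successors {x, y, z}; □¬(q ∧ p) there: x:T, y:F, z:T. ✗
x: successors {s, v, x}; □¬(q ∧ p) there: s:F, v:T, x:T. ✗
y: successors {s, t, w}; □¬(q ∧ p) there: s:F, t:F, w:F. ✗
z: successors {s, t}; □¬(q ∧ p) there: s:F, t:F. ✗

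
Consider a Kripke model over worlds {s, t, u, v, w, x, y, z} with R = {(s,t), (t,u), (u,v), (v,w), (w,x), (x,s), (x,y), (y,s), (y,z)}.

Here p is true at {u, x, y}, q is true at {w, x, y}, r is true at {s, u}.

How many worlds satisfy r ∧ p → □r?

s: r ∧ p is F, □r is F. ✓
t: r ∧ p is F, □r is T. ✓
u: r ∧ p is T, □r is F. ✗
v: r ∧ p is F, □r is F. ✓
w: r ∧ p is F, □r is F. ✓
x: r ∧ p is F, □r is F. ✓
y: r ∧ p is F, □r is F. ✓
z: r ∧ p is F, □r is T. ✓
Satisfying worlds: {s, t, v, w, x, y, z}.

7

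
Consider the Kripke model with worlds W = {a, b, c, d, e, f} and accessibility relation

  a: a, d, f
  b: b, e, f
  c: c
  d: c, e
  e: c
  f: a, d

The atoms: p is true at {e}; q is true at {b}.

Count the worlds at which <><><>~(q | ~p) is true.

a: successors {a, d, f}; <><>~(q | ~p) there: a:T, d:F, f:T. ✓
b: successors {b, e, f}; <><>~(q | ~p) there: b:T, e:F, f:T. ✓
c: successors {c}; <><>~(q | ~p) there: c:F. ✗
d: successors {c, e}; <><>~(q | ~p) there: c:F, e:F. ✗
e: successors {c}; <><>~(q | ~p) there: c:F. ✗
f: successors {a, d}; <><>~(q | ~p) there: a:T, d:F. ✓
Satisfying worlds: {a, b, f}.

3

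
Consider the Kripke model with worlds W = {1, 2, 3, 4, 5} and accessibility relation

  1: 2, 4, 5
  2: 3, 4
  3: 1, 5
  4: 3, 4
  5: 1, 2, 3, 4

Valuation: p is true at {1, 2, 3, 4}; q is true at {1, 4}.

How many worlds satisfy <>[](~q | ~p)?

0

1: successors {2, 4, 5}; [](~q | ~p) there: 2:F, 4:F, 5:F. ✗
2: successors {3, 4}; [](~q | ~p) there: 3:F, 4:F. ✗
3: successors {1, 5}; [](~q | ~p) there: 1:F, 5:F. ✗
4: successors {3, 4}; [](~q | ~p) there: 3:F, 4:F. ✗
5: successors {1, 2, 3, 4}; [](~q | ~p) there: 1:F, 2:F, 3:F, 4:F. ✗
Satisfying worlds: ∅.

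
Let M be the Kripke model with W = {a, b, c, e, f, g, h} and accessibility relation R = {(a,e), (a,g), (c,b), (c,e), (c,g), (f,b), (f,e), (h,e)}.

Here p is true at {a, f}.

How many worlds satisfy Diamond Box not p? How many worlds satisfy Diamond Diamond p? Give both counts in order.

For Diamond Box not p:
a: successors {e, g}; Box not p there: e:T, g:T. ✓
b: no successors, so Diamond Box not p fails. ✗
c: successors {b, e, g}; Box not p there: b:T, e:T, g:T. ✓
e: no successors, so Diamond Box not p fails. ✗
f: successors {b, e}; Box not p there: b:T, e:T. ✓
g: no successors, so Diamond Box not p fails. ✗
h: successors {e}; Box not p there: e:T. ✓
— 4 worlds.
For Diamond Diamond p:
a: successors {e, g}; Diamond p there: e:F, g:F. ✗
b: no successors, so Diamond Diamond p fails. ✗
c: successors {b, e, g}; Diamond p there: b:F, e:F, g:F. ✗
e: no successors, so Diamond Diamond p fails. ✗
f: successors {b, e}; Diamond p there: b:F, e:F. ✗
g: no successors, so Diamond Diamond p fails. ✗
h: successors {e}; Diamond p there: e:F. ✗
— 0 worlds.

4 and 0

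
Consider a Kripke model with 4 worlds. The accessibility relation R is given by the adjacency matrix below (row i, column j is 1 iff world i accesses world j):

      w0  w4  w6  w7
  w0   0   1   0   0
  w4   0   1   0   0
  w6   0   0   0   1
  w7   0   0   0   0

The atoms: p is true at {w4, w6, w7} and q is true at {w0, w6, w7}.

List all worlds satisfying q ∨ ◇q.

{w0, w6, w7}

w0: q is T, ◇q is F. ✓
w4: q is F, ◇q is F. ✗
w6: q is T, ◇q is T. ✓
w7: q is T, ◇q is F. ✓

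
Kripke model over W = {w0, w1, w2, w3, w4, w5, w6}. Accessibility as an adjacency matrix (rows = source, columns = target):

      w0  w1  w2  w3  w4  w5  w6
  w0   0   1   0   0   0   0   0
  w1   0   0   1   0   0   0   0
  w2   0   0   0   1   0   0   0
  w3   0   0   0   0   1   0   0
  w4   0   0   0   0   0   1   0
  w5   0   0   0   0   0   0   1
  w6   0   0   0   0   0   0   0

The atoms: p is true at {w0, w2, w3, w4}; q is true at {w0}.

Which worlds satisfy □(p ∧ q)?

{w6}

w0: successors {w1}; p ∧ q there: w1:F. ✗
w1: successors {w2}; p ∧ q there: w2:F. ✗
w2: successors {w3}; p ∧ q there: w3:F. ✗
w3: successors {w4}; p ∧ q there: w4:F. ✗
w4: successors {w5}; p ∧ q there: w5:F. ✗
w5: successors {w6}; p ∧ q there: w6:F. ✗
w6: no successors, so □(p ∧ q) holds vacuously. ✓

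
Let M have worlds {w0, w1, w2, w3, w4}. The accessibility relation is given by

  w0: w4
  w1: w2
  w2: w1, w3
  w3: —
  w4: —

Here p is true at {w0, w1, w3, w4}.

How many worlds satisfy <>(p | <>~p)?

2

w0: successors {w4}; p | <>~p there: w4:T. ✓
w1: successors {w2}; p | <>~p there: w2:F. ✗
w2: successors {w1, w3}; p | <>~p there: w1:T, w3:T. ✓
w3: no successors, so <>(p | <>~p) fails. ✗
w4: no successors, so <>(p | <>~p) fails. ✗
Satisfying worlds: {w0, w2}.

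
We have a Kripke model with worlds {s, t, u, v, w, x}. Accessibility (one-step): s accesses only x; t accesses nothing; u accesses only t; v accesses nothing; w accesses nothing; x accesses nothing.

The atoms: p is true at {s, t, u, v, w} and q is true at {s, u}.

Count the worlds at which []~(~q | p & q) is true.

4

s: successors {x}; ~(~q | p & q) there: x:F. ✗
t: no successors, so []~(~q | p & q) holds vacuously. ✓
u: successors {t}; ~(~q | p & q) there: t:F. ✗
v: no successors, so []~(~q | p & q) holds vacuously. ✓
w: no successors, so []~(~q | p & q) holds vacuously. ✓
x: no successors, so []~(~q | p & q) holds vacuously. ✓
Satisfying worlds: {t, v, w, x}.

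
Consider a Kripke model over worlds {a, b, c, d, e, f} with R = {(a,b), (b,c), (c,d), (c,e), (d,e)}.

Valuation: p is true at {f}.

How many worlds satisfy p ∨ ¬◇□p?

4

a: p is F, ¬◇□p is T. ✓
b: p is F, ¬◇□p is T. ✓
c: p is F, ¬◇□p is F. ✗
d: p is F, ¬◇□p is F. ✗
e: p is F, ¬◇□p is T. ✓
f: p is T, ¬◇□p is T. ✓
Satisfying worlds: {a, b, e, f}.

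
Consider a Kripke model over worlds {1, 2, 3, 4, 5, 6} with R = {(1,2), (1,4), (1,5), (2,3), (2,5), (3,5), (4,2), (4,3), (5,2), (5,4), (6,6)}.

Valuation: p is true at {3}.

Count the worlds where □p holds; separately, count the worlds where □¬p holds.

For □p:
1: successors {2, 4, 5}; p there: 2:F, 4:F, 5:F. ✗
2: successors {3, 5}; p there: 3:T, 5:F. ✗
3: successors {5}; p there: 5:F. ✗
4: successors {2, 3}; p there: 2:F, 3:T. ✗
5: successors {2, 4}; p there: 2:F, 4:F. ✗
6: successors {6}; p there: 6:F. ✗
— 0 worlds.
For □¬p:
1: successors {2, 4, 5}; ¬p there: 2:T, 4:T, 5:T. ✓
2: successors {3, 5}; ¬p there: 3:F, 5:T. ✗
3: successors {5}; ¬p there: 5:T. ✓
4: successors {2, 3}; ¬p there: 2:T, 3:F. ✗
5: successors {2, 4}; ¬p there: 2:T, 4:T. ✓
6: successors {6}; ¬p there: 6:T. ✓
— 4 worlds.

0 and 4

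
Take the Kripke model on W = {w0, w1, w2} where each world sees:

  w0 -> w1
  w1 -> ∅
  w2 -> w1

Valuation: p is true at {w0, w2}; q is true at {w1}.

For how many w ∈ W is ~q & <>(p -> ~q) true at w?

w0: ~q is T, <>(p -> ~q) is T. ✓
w1: ~q is F, <>(p -> ~q) is F. ✗
w2: ~q is T, <>(p -> ~q) is T. ✓
Satisfying worlds: {w0, w2}.

2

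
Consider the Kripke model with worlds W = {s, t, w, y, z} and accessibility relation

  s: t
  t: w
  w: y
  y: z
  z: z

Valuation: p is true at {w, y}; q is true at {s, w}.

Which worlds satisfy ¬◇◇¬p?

{s, t}

s: ◇◇¬p is F. ✓
t: ◇◇¬p is F. ✓
w: ◇◇¬p is T. ✗
y: ◇◇¬p is T. ✗
z: ◇◇¬p is T. ✗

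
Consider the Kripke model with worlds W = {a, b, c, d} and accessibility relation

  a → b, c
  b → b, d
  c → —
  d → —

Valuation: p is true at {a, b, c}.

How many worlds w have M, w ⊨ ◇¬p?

1

a: successors {b, c}; ¬p there: b:F, c:F. ✗
b: successors {b, d}; ¬p there: b:F, d:T. ✓
c: no successors, so ◇¬p fails. ✗
d: no successors, so ◇¬p fails. ✗
Satisfying worlds: {b}.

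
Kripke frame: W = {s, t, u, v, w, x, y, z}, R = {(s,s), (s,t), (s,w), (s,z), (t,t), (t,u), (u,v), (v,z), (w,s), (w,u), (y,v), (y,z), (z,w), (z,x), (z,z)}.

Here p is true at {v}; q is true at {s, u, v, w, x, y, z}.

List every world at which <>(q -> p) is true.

s: successors {s, t, w, z}; q -> p there: s:F, t:T, w:F, z:F. ✓
t: successors {t, u}; q -> p there: t:T, u:F. ✓
u: successors {v}; q -> p there: v:T. ✓
v: successors {z}; q -> p there: z:F. ✗
w: successors {s, u}; q -> p there: s:F, u:F. ✗
x: no successors, so <>(q -> p) fails. ✗
y: successors {v, z}; q -> p there: v:T, z:F. ✓
z: successors {w, x, z}; q -> p there: w:F, x:F, z:F. ✗

{s, t, u, y}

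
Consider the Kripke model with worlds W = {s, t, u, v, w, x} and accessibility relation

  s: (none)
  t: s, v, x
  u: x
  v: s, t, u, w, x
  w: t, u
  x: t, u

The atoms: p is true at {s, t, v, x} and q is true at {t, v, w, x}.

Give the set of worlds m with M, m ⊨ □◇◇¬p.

s: no successors, so □◇◇¬p holds vacuously. ✓
t: successors {s, v, x}; ◇◇¬p there: s:F, v:T, x:F. ✗
u: successors {x}; ◇◇¬p there: x:F. ✗
v: successors {s, t, u, w, x}; ◇◇¬p there: s:F, t:T, u:T, w:F, x:F. ✗
w: successors {t, u}; ◇◇¬p there: t:T, u:T. ✓
x: successors {t, u}; ◇◇¬p there: t:T, u:T. ✓

{s, w, x}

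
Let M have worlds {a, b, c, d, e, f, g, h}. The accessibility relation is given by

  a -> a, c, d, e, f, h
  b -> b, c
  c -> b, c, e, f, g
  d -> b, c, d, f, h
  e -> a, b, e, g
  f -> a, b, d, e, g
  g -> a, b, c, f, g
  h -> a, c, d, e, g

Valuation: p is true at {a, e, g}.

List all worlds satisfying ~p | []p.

a: ~p is F, []p is F. ✗
b: ~p is T, []p is F. ✓
c: ~p is T, []p is F. ✓
d: ~p is T, []p is F. ✓
e: ~p is F, []p is F. ✗
f: ~p is T, []p is F. ✓
g: ~p is F, []p is F. ✗
h: ~p is T, []p is F. ✓

{b, c, d, f, h}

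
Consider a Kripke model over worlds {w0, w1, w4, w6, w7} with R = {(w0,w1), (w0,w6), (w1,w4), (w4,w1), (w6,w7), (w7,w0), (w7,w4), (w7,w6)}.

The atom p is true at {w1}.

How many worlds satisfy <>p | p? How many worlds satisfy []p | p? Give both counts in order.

For <>p | p:
w0: <>p is T, p is F. ✓
w1: <>p is F, p is T. ✓
w4: <>p is T, p is F. ✓
w6: <>p is F, p is F. ✗
w7: <>p is F, p is F. ✗
— 3 worlds.
For []p | p:
w0: []p is F, p is F. ✗
w1: []p is F, p is T. ✓
w4: []p is T, p is F. ✓
w6: []p is F, p is F. ✗
w7: []p is F, p is F. ✗
— 2 worlds.

3 and 2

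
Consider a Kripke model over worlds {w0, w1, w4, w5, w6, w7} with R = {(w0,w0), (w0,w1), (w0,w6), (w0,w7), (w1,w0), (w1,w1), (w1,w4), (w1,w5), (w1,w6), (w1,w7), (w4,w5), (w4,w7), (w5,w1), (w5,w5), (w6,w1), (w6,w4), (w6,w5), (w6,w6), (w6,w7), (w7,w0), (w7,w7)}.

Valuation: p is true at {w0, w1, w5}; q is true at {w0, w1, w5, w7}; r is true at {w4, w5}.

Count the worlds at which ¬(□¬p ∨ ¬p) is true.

w0: □¬p ∨ ¬p is F. ✓
w1: □¬p ∨ ¬p is F. ✓
w4: □¬p ∨ ¬p is T. ✗
w5: □¬p ∨ ¬p is F. ✓
w6: □¬p ∨ ¬p is T. ✗
w7: □¬p ∨ ¬p is T. ✗
Satisfying worlds: {w0, w1, w5}.

3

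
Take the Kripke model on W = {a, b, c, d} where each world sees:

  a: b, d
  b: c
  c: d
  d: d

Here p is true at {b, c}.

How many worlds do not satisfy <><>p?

3

a: successors {b, d}; <>p there: b:T, d:F. ✓
b: successors {c}; <>p there: c:F. ✗
c: successors {d}; <>p there: d:F. ✗
d: successors {d}; <>p there: d:F. ✗
Satisfying worlds: {a}.
So <><>p fails at the other 3 worlds.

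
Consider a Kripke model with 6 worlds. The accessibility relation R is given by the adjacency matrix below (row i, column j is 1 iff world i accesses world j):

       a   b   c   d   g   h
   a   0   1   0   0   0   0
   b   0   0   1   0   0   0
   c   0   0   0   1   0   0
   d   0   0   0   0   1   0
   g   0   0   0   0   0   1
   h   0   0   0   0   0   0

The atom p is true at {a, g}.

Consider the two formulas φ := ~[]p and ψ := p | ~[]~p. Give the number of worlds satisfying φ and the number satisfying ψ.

4 and 3

For ~[]p:
a: []p is F. ✓
b: []p is F. ✓
c: []p is F. ✓
d: []p is T. ✗
g: []p is F. ✓
h: []p is T. ✗
— 4 worlds.
For p | ~[]~p:
a: p is T, ~[]~p is F. ✓
b: p is F, ~[]~p is F. ✗
c: p is F, ~[]~p is F. ✗
d: p is F, ~[]~p is T. ✓
g: p is T, ~[]~p is F. ✓
h: p is F, ~[]~p is F. ✗
— 3 worlds.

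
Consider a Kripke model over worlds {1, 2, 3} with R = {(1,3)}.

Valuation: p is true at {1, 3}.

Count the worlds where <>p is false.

1: successors {3}; p there: 3:T. ✓
2: no successors, so <>p fails. ✗
3: no successors, so <>p fails. ✗
Satisfying worlds: {1}.
So <>p fails at the other 2 worlds.

2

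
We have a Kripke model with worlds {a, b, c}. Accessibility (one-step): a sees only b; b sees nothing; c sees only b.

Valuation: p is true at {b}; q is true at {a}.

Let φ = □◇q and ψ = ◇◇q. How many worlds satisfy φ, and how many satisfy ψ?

1 and 0

For □◇q:
a: successors {b}; ◇q there: b:F. ✗
b: no successors, so □◇q holds vacuously. ✓
c: successors {b}; ◇q there: b:F. ✗
— 1 world.
For ◇◇q:
a: successors {b}; ◇q there: b:F. ✗
b: no successors, so ◇◇q fails. ✗
c: successors {b}; ◇q there: b:F. ✗
— 0 worlds.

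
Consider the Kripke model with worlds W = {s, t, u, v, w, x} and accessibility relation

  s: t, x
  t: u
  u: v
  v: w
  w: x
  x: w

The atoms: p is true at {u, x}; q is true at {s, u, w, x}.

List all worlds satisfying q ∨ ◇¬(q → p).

s: q is T, ◇¬(q → p) is F. ✓
t: q is F, ◇¬(q → p) is F. ✗
u: q is T, ◇¬(q → p) is F. ✓
v: q is F, ◇¬(q → p) is T. ✓
w: q is T, ◇¬(q → p) is F. ✓
x: q is T, ◇¬(q → p) is T. ✓

{s, u, v, w, x}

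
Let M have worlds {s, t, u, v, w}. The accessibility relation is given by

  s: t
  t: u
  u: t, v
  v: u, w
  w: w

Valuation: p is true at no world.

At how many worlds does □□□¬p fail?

0

s: successors {t}; □□¬p there: t:T. ✓
t: successors {u}; □□¬p there: u:T. ✓
u: successors {t, v}; □□¬p there: t:T, v:T. ✓
v: successors {u, w}; □□¬p there: u:T, w:T. ✓
w: successors {w}; □□¬p there: w:T. ✓
Satisfying worlds: {s, t, u, v, w}.
So □□□¬p fails at the other 0 worlds.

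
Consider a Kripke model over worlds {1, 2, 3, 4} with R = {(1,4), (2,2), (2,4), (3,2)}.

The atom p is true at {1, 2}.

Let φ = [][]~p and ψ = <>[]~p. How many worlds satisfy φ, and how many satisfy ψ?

For [][]~p:
1: successors {4}; []~p there: 4:T. ✓
2: successors {2, 4}; []~p there: 2:F, 4:T. ✗
3: successors {2}; []~p there: 2:F. ✗
4: no successors, so [][]~p holds vacuously. ✓
— 2 worlds.
For <>[]~p:
1: successors {4}; []~p there: 4:T. ✓
2: successors {2, 4}; []~p there: 2:F, 4:T. ✓
3: successors {2}; []~p there: 2:F. ✗
4: no successors, so <>[]~p fails. ✗
— 2 worlds.

2 and 2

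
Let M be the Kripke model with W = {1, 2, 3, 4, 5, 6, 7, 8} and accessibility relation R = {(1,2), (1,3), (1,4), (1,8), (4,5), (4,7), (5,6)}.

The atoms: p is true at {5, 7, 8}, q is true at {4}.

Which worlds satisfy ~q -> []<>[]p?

{2, 3, 4, 6, 7, 8}

1: ~q is T, []<>[]p is F. ✗
2: ~q is T, []<>[]p is T. ✓
3: ~q is T, []<>[]p is T. ✓
4: ~q is F, []<>[]p is F. ✓
5: ~q is T, []<>[]p is F. ✗
6: ~q is T, []<>[]p is T. ✓
7: ~q is T, []<>[]p is T. ✓
8: ~q is T, []<>[]p is T. ✓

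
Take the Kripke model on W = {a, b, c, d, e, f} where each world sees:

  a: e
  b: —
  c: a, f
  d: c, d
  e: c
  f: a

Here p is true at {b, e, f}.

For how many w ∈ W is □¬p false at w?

a: successors {e}; ¬p there: e:F. ✗
b: no successors, so □¬p holds vacuously. ✓
c: successors {a, f}; ¬p there: a:T, f:F. ✗
d: successors {c, d}; ¬p there: c:T, d:T. ✓
e: successors {c}; ¬p there: c:T. ✓
f: successors {a}; ¬p there: a:T. ✓
Satisfying worlds: {b, d, e, f}.
So □¬p fails at the other 2 worlds.

2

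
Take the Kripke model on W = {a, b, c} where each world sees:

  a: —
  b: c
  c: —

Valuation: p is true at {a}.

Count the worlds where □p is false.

a: no successors, so □p holds vacuously. ✓
b: successors {c}; p there: c:F. ✗
c: no successors, so □p holds vacuously. ✓
Satisfying worlds: {a, c}.
So □p fails at the other 1 world.

1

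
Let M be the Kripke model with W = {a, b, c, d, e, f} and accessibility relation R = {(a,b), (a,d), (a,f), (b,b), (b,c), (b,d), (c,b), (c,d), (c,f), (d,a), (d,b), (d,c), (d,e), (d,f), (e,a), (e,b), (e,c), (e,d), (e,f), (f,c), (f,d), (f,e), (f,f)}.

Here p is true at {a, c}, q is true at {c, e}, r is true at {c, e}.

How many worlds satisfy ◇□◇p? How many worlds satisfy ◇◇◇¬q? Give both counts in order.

For ◇□◇p:
a: successors {b, d, f}; □◇p there: b:F, d:F, f:F. ✗
b: successors {b, c, d}; □◇p there: b:F, c:T, d:F. ✓
c: successors {b, d, f}; □◇p there: b:F, d:F, f:F. ✗
d: successors {a, b, c, e, f}; □◇p there: a:T, b:F, c:T, e:F, f:F. ✓
e: successors {a, b, c, d, f}; □◇p there: a:T, b:F, c:T, d:F, f:F. ✓
f: successors {c, d, e, f}; □◇p there: c:T, d:F, e:F, f:F. ✓
— 4 worlds.
For ◇◇◇¬q:
a: successors {b, d, f}; ◇◇¬q there: b:T, d:T, f:T. ✓
b: successors {b, c, d}; ◇◇¬q there: b:T, c:T, d:T. ✓
c: successors {b, d, f}; ◇◇¬q there: b:T, d:T, f:T. ✓
d: successors {a, b, c, e, f}; ◇◇¬q there: a:T, b:T, c:T, e:T, f:T. ✓
e: successors {a, b, c, d, f}; ◇◇¬q there: a:T, b:T, c:T, d:T, f:T. ✓
f: successors {c, d, e, f}; ◇◇¬q there: c:T, d:T, e:T, f:T. ✓
— 6 worlds.

4 and 6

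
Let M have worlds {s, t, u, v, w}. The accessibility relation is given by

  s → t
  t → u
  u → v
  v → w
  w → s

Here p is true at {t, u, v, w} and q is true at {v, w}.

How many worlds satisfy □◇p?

4

s: successors {t}; ◇p there: t:T. ✓
t: successors {u}; ◇p there: u:T. ✓
u: successors {v}; ◇p there: v:T. ✓
v: successors {w}; ◇p there: w:F. ✗
w: successors {s}; ◇p there: s:T. ✓
Satisfying worlds: {s, t, u, w}.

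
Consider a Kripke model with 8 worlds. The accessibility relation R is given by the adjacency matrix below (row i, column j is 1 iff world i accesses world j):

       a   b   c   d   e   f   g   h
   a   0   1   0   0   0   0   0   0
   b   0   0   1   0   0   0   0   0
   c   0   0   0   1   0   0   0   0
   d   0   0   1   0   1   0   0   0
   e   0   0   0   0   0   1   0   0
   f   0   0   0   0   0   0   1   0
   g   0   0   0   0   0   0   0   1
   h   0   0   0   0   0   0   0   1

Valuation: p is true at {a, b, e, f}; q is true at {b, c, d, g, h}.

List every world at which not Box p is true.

{b, c, d, f, g, h}

a: Box p is T. ✗
b: Box p is F. ✓
c: Box p is F. ✓
d: Box p is F. ✓
e: Box p is T. ✗
f: Box p is F. ✓
g: Box p is F. ✓
h: Box p is F. ✓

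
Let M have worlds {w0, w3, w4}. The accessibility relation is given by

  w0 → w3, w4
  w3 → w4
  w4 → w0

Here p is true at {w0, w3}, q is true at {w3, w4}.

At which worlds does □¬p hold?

w0: successors {w3, w4}; ¬p there: w3:F, w4:T. ✗
w3: successors {w4}; ¬p there: w4:T. ✓
w4: successors {w0}; ¬p there: w0:F. ✗

{w3}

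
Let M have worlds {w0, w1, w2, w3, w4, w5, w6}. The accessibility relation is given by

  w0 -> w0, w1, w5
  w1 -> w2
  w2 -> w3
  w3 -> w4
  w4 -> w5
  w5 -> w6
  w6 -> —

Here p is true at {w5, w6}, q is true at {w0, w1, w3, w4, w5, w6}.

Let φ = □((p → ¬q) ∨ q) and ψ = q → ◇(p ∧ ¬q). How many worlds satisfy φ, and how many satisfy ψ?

For □((p → ¬q) ∨ q):
w0: successors {w0, w1, w5}; (p → ¬q) ∨ q there: w0:T, w1:T, w5:T. ✓
w1: successors {w2}; (p → ¬q) ∨ q there: w2:T. ✓
w2: successors {w3}; (p → ¬q) ∨ q there: w3:T. ✓
w3: successors {w4}; (p → ¬q) ∨ q there: w4:T. ✓
w4: successors {w5}; (p → ¬q) ∨ q there: w5:T. ✓
w5: successors {w6}; (p → ¬q) ∨ q there: w6:T. ✓
w6: no successors, so □((p → ¬q) ∨ q) holds vacuously. ✓
— 7 worlds.
For q → ◇(p ∧ ¬q):
w0: q is T, ◇(p ∧ ¬q) is F. ✗
w1: q is T, ◇(p ∧ ¬q) is F. ✗
w2: q is F, ◇(p ∧ ¬q) is F. ✓
w3: q is T, ◇(p ∧ ¬q) is F. ✗
w4: q is T, ◇(p ∧ ¬q) is F. ✗
w5: q is T, ◇(p ∧ ¬q) is F. ✗
w6: q is T, ◇(p ∧ ¬q) is F. ✗
— 1 world.

7 and 1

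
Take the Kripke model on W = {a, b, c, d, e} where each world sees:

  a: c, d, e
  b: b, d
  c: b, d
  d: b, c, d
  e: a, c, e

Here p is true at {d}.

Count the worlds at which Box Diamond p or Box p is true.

a: Box Diamond p is F, Box p is F. ✗
b: Box Diamond p is T, Box p is F. ✓
c: Box Diamond p is T, Box p is F. ✓
d: Box Diamond p is T, Box p is F. ✓
e: Box Diamond p is F, Box p is F. ✗
Satisfying worlds: {b, c, d}.

3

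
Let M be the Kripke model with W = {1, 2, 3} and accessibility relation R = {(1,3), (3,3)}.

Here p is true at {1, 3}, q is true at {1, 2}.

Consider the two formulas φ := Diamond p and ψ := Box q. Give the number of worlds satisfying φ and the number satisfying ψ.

2 and 1

For Diamond p:
1: successors {3}; p there: 3:T. ✓
2: no successors, so Diamond p fails. ✗
3: successors {3}; p there: 3:T. ✓
— 2 worlds.
For Box q:
1: successors {3}; q there: 3:F. ✗
2: no successors, so Box q holds vacuously. ✓
3: successors {3}; q there: 3:F. ✗
— 1 world.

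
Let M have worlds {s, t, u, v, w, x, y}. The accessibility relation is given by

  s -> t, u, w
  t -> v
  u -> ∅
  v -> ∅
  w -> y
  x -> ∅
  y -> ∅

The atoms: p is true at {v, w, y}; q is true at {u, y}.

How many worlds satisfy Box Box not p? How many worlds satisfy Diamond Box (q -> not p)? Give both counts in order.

6 and 3

For Box Box not p:
s: successors {t, u, w}; Box not p there: t:F, u:T, w:F. ✗
t: successors {v}; Box not p there: v:T. ✓
u: no successors, so Box Box not p holds vacuously. ✓
v: no successors, so Box Box not p holds vacuously. ✓
w: successors {y}; Box not p there: y:T. ✓
x: no successors, so Box Box not p holds vacuously. ✓
y: no successors, so Box Box not p holds vacuously. ✓
— 6 worlds.
For Diamond Box (q -> not p):
s: successors {t, u, w}; Box (q -> not p) there: t:T, u:T, w:F. ✓
t: successors {v}; Box (q -> not p) there: v:T. ✓
u: no successors, so Diamond Box (q -> not p) fails. ✗
v: no successors, so Diamond Box (q -> not p) fails. ✗
w: successors {y}; Box (q -> not p) there: y:T. ✓
x: no successors, so Diamond Box (q -> not p) fails. ✗
y: no successors, so Diamond Box (q -> not p) fails. ✗
— 3 worlds.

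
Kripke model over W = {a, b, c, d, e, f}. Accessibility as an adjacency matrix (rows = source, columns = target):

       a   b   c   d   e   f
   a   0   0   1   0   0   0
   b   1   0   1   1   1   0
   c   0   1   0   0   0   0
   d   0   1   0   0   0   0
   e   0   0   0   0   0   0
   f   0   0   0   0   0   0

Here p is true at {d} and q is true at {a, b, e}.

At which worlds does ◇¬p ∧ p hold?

{d}

a: ◇¬p is T, p is F. ✗
b: ◇¬p is T, p is F. ✗
c: ◇¬p is T, p is F. ✗
d: ◇¬p is T, p is T. ✓
e: ◇¬p is F, p is F. ✗
f: ◇¬p is F, p is F. ✗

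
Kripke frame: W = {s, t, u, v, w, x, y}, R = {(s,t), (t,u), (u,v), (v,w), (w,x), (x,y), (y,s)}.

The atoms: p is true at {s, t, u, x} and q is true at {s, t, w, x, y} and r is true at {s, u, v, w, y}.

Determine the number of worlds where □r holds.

s: successors {t}; r there: t:F. ✗
t: successors {u}; r there: u:T. ✓
u: successors {v}; r there: v:T. ✓
v: successors {w}; r there: w:T. ✓
w: successors {x}; r there: x:F. ✗
x: successors {y}; r there: y:T. ✓
y: successors {s}; r there: s:T. ✓
Satisfying worlds: {t, u, v, x, y}.

5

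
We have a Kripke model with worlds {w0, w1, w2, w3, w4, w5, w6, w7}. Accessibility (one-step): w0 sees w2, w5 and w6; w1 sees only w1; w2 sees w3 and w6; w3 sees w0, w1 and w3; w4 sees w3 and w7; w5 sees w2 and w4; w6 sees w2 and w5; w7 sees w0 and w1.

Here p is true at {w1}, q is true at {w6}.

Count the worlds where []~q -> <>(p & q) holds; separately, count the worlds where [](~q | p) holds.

2 and 6

For []~q -> <>(p & q):
w0: []~q is F, <>(p & q) is F. ✓
w1: []~q is T, <>(p & q) is F. ✗
w2: []~q is F, <>(p & q) is F. ✓
w3: []~q is T, <>(p & q) is F. ✗
w4: []~q is T, <>(p & q) is F. ✗
w5: []~q is T, <>(p & q) is F. ✗
w6: []~q is T, <>(p & q) is F. ✗
w7: []~q is T, <>(p & q) is F. ✗
— 2 worlds.
For [](~q | p):
w0: successors {w2, w5, w6}; ~q | p there: w2:T, w5:T, w6:F. ✗
w1: successors {w1}; ~q | p there: w1:T. ✓
w2: successors {w3, w6}; ~q | p there: w3:T, w6:F. ✗
w3: successors {w0, w1, w3}; ~q | p there: w0:T, w1:T, w3:T. ✓
w4: successors {w3, w7}; ~q | p there: w3:T, w7:T. ✓
w5: successors {w2, w4}; ~q | p there: w2:T, w4:T. ✓
w6: successors {w2, w5}; ~q | p there: w2:T, w5:T. ✓
w7: successors {w0, w1}; ~q | p there: w0:T, w1:T. ✓
— 6 worlds.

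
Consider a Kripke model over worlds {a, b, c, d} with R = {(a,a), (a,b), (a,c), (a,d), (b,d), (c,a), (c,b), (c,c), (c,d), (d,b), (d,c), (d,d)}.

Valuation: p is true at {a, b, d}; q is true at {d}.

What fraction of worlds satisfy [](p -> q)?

a: successors {a, b, c, d}; p -> q there: a:F, b:F, c:T, d:T. ✗
b: successors {d}; p -> q there: d:T. ✓
c: successors {a, b, c, d}; p -> q there: a:F, b:F, c:T, d:T. ✗
d: successors {b, c, d}; p -> q there: b:F, c:T, d:T. ✗
That's 1 of 4 worlds, so 1/4.

1/4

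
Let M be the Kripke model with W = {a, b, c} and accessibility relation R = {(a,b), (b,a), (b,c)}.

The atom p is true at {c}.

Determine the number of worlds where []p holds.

1

a: successors {b}; p there: b:F. ✗
b: successors {a, c}; p there: a:F, c:T. ✗
c: no successors, so []p holds vacuously. ✓
Satisfying worlds: {c}.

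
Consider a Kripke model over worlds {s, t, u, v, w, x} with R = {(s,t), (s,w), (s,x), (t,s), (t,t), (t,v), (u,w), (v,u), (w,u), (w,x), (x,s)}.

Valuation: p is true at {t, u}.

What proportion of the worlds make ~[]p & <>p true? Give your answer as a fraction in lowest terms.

1/2

s: ~[]p is T, <>p is T. ✓
t: ~[]p is T, <>p is T. ✓
u: ~[]p is T, <>p is F. ✗
v: ~[]p is F, <>p is T. ✗
w: ~[]p is T, <>p is T. ✓
x: ~[]p is T, <>p is F. ✗
That's 3 of 6 worlds, so 3/6 = 1/2.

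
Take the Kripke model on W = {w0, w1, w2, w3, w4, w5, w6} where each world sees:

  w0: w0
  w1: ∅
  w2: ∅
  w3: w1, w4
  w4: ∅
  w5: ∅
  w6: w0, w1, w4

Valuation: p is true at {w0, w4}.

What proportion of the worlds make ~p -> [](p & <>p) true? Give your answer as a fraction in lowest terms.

5/7

w0: ~p is F, [](p & <>p) is T. ✓
w1: ~p is T, [](p & <>p) is T. ✓
w2: ~p is T, [](p & <>p) is T. ✓
w3: ~p is T, [](p & <>p) is F. ✗
w4: ~p is F, [](p & <>p) is T. ✓
w5: ~p is T, [](p & <>p) is T. ✓
w6: ~p is T, [](p & <>p) is F. ✗
That's 5 of 7 worlds, so 5/7.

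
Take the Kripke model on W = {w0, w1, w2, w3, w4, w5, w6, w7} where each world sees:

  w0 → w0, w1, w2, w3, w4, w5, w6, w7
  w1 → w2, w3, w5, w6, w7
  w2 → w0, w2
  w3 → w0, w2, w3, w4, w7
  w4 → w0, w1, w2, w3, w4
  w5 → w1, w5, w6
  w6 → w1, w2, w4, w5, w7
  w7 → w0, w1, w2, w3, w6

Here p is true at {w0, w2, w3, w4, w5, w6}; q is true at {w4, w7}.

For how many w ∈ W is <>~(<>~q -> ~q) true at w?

w0: successors {w0, w1, w2, w3, w4, w5, w6, w7}; ~(<>~q -> ~q) there: w0:F, w1:F, w2:F, w3:F, w4:T, w5:F, w6:F, w7:T. ✓
w1: successors {w2, w3, w5, w6, w7}; ~(<>~q -> ~q) there: w2:F, w3:F, w5:F, w6:F, w7:T. ✓
w2: successors {w0, w2}; ~(<>~q -> ~q) there: w0:F, w2:F. ✗
w3: successors {w0, w2, w3, w4, w7}; ~(<>~q -> ~q) there: w0:F, w2:F, w3:F, w4:T, w7:T. ✓
w4: successors {w0, w1, w2, w3, w4}; ~(<>~q -> ~q) there: w0:F, w1:F, w2:F, w3:F, w4:T. ✓
w5: successors {w1, w5, w6}; ~(<>~q -> ~q) there: w1:F, w5:F, w6:F. ✗
w6: successors {w1, w2, w4, w5, w7}; ~(<>~q -> ~q) there: w1:F, w2:F, w4:T, w5:F, w7:T. ✓
w7: successors {w0, w1, w2, w3, w6}; ~(<>~q -> ~q) there: w0:F, w1:F, w2:F, w3:F, w6:F. ✗
Satisfying worlds: {w0, w1, w3, w4, w6}.

5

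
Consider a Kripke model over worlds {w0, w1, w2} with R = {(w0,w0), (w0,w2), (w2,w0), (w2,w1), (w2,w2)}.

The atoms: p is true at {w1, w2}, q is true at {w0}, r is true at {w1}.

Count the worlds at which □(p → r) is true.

w0: successors {w0, w2}; p → r there: w0:T, w2:F. ✗
w1: no successors, so □(p → r) holds vacuously. ✓
w2: successors {w0, w1, w2}; p → r there: w0:T, w1:T, w2:F. ✗
Satisfying worlds: {w1}.

1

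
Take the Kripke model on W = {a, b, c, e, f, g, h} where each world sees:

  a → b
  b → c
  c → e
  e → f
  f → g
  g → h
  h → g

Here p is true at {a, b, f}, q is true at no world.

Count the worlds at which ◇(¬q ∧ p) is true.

2

a: successors {b}; ¬q ∧ p there: b:T. ✓
b: successors {c}; ¬q ∧ p there: c:F. ✗
c: successors {e}; ¬q ∧ p there: e:F. ✗
e: successors {f}; ¬q ∧ p there: f:T. ✓
f: successors {g}; ¬q ∧ p there: g:F. ✗
g: successors {h}; ¬q ∧ p there: h:F. ✗
h: successors {g}; ¬q ∧ p there: g:F. ✗
Satisfying worlds: {a, e}.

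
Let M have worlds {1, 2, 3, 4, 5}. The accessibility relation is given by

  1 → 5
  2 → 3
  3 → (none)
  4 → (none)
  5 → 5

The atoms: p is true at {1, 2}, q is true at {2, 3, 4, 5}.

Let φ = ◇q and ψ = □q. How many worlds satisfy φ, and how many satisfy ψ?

For ◇q:
1: successors {5}; q there: 5:T. ✓
2: successors {3}; q there: 3:T. ✓
3: no successors, so ◇q fails. ✗
4: no successors, so ◇q fails. ✗
5: successors {5}; q there: 5:T. ✓
— 3 worlds.
For □q:
1: successors {5}; q there: 5:T. ✓
2: successors {3}; q there: 3:T. ✓
3: no successors, so □q holds vacuously. ✓
4: no successors, so □q holds vacuously. ✓
5: successors {5}; q there: 5:T. ✓
— 5 worlds.

3 and 5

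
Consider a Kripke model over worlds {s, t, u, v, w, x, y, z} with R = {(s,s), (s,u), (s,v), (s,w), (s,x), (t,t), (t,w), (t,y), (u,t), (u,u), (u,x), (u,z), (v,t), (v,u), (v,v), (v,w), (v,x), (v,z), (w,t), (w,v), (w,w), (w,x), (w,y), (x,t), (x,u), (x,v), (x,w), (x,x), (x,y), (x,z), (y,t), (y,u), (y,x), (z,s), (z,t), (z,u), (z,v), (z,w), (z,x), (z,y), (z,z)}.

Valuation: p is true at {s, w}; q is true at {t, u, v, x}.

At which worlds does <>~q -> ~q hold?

{s, w, y, z}

s: <>~q is T, ~q is T. ✓
t: <>~q is T, ~q is F. ✗
u: <>~q is T, ~q is F. ✗
v: <>~q is T, ~q is F. ✗
w: <>~q is T, ~q is T. ✓
x: <>~q is T, ~q is F. ✗
y: <>~q is F, ~q is T. ✓
z: <>~q is T, ~q is T. ✓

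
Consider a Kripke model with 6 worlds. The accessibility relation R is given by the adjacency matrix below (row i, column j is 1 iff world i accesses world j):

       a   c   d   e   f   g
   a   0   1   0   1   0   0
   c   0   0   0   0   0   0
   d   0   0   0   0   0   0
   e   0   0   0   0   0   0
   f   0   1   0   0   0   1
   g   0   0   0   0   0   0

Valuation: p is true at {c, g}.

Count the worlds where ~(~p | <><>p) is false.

a: ~p | <><>p is T. ✗
c: ~p | <><>p is F. ✓
d: ~p | <><>p is T. ✗
e: ~p | <><>p is T. ✗
f: ~p | <><>p is T. ✗
g: ~p | <><>p is F. ✓
Satisfying worlds: {c, g}.
So ~(~p | <><>p) fails at the other 4 worlds.

4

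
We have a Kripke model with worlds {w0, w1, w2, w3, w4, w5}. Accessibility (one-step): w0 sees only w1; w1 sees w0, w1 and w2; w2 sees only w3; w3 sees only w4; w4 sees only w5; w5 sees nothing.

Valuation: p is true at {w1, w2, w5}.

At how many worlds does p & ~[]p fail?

w0: p is F, ~[]p is F. ✗
w1: p is T, ~[]p is T. ✓
w2: p is T, ~[]p is T. ✓
w3: p is F, ~[]p is T. ✗
w4: p is F, ~[]p is F. ✗
w5: p is T, ~[]p is F. ✗
Satisfying worlds: {w1, w2}.
So p & ~[]p fails at the other 4 worlds.

4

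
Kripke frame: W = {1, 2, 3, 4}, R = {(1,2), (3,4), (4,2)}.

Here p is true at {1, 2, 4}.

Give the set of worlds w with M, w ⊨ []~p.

1: successors {2}; ~p there: 2:F. ✗
2: no successors, so []~p holds vacuously. ✓
3: successors {4}; ~p there: 4:F. ✗
4: successors {2}; ~p there: 2:F. ✗

{2}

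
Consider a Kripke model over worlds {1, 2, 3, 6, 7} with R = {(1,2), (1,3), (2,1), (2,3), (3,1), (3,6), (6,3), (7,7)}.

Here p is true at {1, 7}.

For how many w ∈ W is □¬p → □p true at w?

3

1: □¬p is T, □p is F. ✗
2: □¬p is F, □p is F. ✓
3: □¬p is F, □p is F. ✓
6: □¬p is T, □p is F. ✗
7: □¬p is F, □p is T. ✓
Satisfying worlds: {2, 3, 7}.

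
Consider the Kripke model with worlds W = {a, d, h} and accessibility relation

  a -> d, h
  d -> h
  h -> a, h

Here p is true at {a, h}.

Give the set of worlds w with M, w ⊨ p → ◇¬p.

{a, d}

a: p is T, ◇¬p is T. ✓
d: p is F, ◇¬p is F. ✓
h: p is T, ◇¬p is F. ✗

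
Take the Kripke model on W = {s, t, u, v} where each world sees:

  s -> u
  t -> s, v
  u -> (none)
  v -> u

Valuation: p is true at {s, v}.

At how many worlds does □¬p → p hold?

s: □¬p is T, p is T. ✓
t: □¬p is F, p is F. ✓
u: □¬p is T, p is F. ✗
v: □¬p is T, p is T. ✓
Satisfying worlds: {s, t, v}.

3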